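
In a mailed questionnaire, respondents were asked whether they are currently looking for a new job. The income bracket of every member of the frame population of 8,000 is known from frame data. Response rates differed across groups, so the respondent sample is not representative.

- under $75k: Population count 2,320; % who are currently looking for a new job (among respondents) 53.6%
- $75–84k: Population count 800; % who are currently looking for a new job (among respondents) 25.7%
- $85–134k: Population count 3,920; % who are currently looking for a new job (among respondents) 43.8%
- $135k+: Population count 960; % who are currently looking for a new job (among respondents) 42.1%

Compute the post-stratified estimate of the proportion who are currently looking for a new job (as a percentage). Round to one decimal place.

44.6%

Each cell contributes population-share × respondent value:
  under $75k: (2,320/8,000) × 53.6 = 15.544
  $75–84k: (800/8,000) × 25.7 = 2.57
  $85–134k: (3,920/8,000) × 43.8 = 21.462
  $135k+: (960/8,000) × 42.1 = 5.052
Post-stratified estimate = 44.628 → 44.6%.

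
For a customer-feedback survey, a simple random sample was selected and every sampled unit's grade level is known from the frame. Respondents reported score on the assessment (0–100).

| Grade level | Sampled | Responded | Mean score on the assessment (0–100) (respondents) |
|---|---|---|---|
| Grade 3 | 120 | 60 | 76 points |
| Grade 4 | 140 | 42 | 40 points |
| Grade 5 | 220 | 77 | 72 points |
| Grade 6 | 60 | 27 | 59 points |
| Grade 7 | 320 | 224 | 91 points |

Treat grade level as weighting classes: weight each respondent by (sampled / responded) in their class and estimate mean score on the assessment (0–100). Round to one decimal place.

Response rates by class: Grade 3 60/120 = 50%, Grade 4 42/140 = 30%, Grade 5 77/220 = 35%, Grade 6 27/60 = 45%, Grade 7 224/320 = 70%.
Inverse-response-rate weighting restores each class to its sampled count, so class totals weight by n_sampled:
  Grade 3: 120 × 76 = 9120
  Grade 4: 140 × 40 = 5600
  Grade 5: 220 × 72 = 15,840
  Grade 6: 60 × 59 = 3540
  Grade 7: 320 × 91 = 29,120
Adjusted estimate = 63,220 / 860 = 73.5116 → 73.5.

73.5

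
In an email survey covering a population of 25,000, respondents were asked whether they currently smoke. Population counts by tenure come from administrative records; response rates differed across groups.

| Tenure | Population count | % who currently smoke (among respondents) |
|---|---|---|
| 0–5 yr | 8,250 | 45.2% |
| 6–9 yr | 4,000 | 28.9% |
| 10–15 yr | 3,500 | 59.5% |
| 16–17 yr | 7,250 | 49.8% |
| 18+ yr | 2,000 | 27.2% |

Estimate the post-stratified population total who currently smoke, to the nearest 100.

11,100

Apply each group's respondent rate to its population count:
  0–5 yr: 8,250 × 45.2% = 3729
  6–9 yr: 4,000 × 28.9% = 1156
  10–15 yr: 3,500 × 59.5% = 2082.5
  16–17 yr: 7,250 × 49.8% = 3610.5
  18+ yr: 2,000 × 27.2% = 544
Estimated total = 11,122 → 11,100.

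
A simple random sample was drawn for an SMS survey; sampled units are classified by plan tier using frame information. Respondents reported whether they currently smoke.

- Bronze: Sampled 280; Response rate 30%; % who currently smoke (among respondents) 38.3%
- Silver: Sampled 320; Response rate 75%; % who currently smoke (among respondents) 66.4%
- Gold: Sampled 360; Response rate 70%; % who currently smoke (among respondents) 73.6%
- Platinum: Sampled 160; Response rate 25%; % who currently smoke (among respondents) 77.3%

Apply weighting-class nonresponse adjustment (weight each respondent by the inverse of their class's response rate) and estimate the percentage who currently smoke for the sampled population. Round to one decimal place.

Inverse-response-rate weighting restores each class to its sampled count, so class totals weight by n_sampled:
  Bronze: 280 × 38.3 = 10,724
  Silver: 320 × 66.4 = 21,248
  Gold: 360 × 73.6 = 26496
  Platinum: 160 × 77.3 = 12,368
Adjusted estimate = 70,836 / 1,120 = 63.2464 → 63.2%.

63.2%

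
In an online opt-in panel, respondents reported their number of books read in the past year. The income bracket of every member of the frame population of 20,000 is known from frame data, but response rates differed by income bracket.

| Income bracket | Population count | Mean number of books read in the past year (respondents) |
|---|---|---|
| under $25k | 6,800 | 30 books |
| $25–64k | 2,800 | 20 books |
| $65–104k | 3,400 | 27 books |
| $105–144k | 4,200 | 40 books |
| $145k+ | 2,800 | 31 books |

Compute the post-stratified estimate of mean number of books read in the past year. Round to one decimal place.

Weight each group's respondent value by its population share:
  under $25k: (6,800/20,000) × 30 = 10.2
  $25–64k: (2,800/20,000) × 20 = 2.8
  $65–104k: (3,400/20,000) × 27 = 4.59
  $105–144k: (4,200/20,000) × 40 = 8.4
  $145k+: (2,800/20,000) × 31 = 4.34
Post-stratified estimate = 30.33 → 30.3.

30.3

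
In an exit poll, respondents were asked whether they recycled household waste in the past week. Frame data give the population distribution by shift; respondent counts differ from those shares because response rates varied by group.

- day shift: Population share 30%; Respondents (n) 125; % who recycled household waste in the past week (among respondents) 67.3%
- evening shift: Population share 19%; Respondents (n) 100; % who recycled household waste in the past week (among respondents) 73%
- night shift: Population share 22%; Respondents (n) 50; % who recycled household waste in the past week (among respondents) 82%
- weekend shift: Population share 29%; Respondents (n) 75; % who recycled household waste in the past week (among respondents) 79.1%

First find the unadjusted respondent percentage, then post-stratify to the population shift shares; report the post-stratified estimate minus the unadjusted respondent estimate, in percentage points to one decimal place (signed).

+1.5 percentage points

Unadjusted (pooled respondent) estimate weights by respondent counts:
  (125/350)×67.3 + (100/350)×73 + (50/350)×82 + (75/350)×79.1 = 73.5571%
Reweighting by population shift shares:
  0.3×67.3 + 0.19×73 + 0.22×82 + 0.29×79.1 = 75.039%
Difference = 75.039 − 73.5571 = 1.4819 pp.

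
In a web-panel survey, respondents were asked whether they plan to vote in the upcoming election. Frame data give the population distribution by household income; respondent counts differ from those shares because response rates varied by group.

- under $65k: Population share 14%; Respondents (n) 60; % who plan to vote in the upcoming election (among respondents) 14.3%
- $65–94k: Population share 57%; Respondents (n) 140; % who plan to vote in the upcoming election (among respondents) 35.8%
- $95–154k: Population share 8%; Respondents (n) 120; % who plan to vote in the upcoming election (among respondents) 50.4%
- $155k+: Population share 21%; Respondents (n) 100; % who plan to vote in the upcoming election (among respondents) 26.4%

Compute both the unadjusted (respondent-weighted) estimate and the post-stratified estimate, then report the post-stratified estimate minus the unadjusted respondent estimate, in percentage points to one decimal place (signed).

Without adjustment, the pooled respondent share is:
  (60/420)×14.3 + (140/420)×35.8 + (120/420)×50.4 + (100/420)×26.4 = 34.6619%
Post-stratifying to population shares instead:
  0.14×14.3 + 0.57×35.8 + 0.08×50.4 + 0.21×26.4 = 31.984%
Difference = 31.984 − 34.6619 = -2.6779 pp.

-2.7 percentage points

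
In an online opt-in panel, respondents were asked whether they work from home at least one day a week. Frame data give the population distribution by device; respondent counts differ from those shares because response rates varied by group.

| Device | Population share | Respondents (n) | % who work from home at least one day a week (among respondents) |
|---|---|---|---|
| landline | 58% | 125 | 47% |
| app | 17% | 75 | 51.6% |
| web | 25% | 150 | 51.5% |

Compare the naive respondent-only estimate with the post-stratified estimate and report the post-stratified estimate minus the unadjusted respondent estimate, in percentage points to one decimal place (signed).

-1.0 percentage points

Without adjustment, the pooled respondent share is:
  (125/350)×47 + (75/350)×51.6 + (150/350)×51.5 = 49.9143%
Post-stratified estimate weights by population shares:
  0.58×47 + 0.17×51.6 + 0.25×51.5 = 48.907%
Difference = 48.907 − 49.9143 = -1.0073 pp.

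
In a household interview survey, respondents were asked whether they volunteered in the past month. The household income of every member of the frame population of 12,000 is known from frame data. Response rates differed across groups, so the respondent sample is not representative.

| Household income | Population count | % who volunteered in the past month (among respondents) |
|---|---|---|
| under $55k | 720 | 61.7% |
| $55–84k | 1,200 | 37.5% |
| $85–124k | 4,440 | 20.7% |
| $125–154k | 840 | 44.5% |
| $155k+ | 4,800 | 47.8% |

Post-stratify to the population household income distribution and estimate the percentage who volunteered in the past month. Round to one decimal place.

Post-stratification weights by population share, not respondent share:
  under $55k: (720/12,000) × 61.7 = 3.702
  $55–84k: (1,200/12,000) × 37.5 = 3.75
  $85–124k: (4,440/12,000) × 20.7 = 7.659
  $125–154k: (840/12,000) × 44.5 = 3.115
  $155k+: (4,800/12,000) × 47.8 = 19.12
Post-stratified estimate = 37.346 → 37.3%.

37.3%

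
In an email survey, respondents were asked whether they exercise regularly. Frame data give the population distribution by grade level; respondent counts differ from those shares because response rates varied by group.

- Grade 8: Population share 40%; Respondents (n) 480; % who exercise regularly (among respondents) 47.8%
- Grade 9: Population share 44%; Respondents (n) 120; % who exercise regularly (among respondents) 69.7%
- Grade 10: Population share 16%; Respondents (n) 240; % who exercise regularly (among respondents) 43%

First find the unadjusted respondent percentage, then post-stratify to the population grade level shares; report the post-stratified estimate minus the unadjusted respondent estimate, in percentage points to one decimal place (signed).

Unadjusted (pooled respondent) estimate weights by respondent counts:
  (480/840)×47.8 + (120/840)×69.7 + (240/840)×43 = 49.5571%
Post-stratified estimate weights by population shares:
  0.4×47.8 + 0.44×69.7 + 0.16×43 = 56.668%
Difference = 56.668 − 49.5571 = 7.1109 pp.

+7.1 percentage points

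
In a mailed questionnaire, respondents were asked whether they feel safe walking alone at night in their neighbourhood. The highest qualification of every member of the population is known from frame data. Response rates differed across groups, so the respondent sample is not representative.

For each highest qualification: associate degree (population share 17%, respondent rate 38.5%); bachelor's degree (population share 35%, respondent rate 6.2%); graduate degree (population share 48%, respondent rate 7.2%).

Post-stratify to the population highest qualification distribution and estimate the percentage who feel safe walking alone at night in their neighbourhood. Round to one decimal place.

Reweight to the known highest qualification distribution:
  associate degree: 0.17 × 38.5 = 6.545
  bachelor's degree: 0.35 × 6.2 = 2.17
  graduate degree: 0.48 × 7.2 = 3.456
Post-stratified estimate = 12.171 → 12.2%.

12.2%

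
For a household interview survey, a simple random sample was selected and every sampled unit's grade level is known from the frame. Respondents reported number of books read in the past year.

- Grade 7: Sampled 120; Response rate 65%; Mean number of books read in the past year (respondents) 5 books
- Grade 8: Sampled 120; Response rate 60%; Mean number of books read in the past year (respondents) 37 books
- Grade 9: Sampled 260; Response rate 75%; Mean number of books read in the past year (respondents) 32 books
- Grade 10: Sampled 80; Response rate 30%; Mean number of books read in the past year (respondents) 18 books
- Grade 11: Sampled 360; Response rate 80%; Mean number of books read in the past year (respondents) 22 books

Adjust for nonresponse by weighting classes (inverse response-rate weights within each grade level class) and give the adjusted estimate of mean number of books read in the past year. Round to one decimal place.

With weight = n_sampled/n_responded per class, the weighted class total is n_sampled:
  Grade 7: 120 × 5 = 600
  Grade 8: 120 × 37 = 4440
  Grade 9: 260 × 32 = 8320
  Grade 10: 80 × 18 = 1440
  Grade 11: 360 × 22 = 7920
Adjusted estimate = 22,720 / 940 = 24.1702 → 24.2.

24.2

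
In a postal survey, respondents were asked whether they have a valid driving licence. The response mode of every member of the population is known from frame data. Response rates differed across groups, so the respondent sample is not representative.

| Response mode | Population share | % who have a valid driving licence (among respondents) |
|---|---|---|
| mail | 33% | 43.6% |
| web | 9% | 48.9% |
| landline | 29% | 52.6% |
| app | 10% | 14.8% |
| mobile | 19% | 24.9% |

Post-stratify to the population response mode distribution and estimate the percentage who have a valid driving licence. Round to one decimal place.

40.3%

Each cell contributes population-share × respondent value:
  mail: 0.33 × 43.6 = 14.388
  web: 0.09 × 48.9 = 4.401
  landline: 0.29 × 52.6 = 15.254
  app: 0.1 × 14.8 = 1.48
  mobile: 0.19 × 24.9 = 4.731
Post-stratified estimate = 40.254 → 40.3%.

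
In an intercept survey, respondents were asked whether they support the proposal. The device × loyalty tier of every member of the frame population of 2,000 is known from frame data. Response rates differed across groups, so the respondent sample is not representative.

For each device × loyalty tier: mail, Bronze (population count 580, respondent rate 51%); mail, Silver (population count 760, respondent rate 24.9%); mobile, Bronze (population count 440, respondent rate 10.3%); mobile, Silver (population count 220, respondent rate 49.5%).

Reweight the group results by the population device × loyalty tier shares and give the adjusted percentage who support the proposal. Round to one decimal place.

32.0%

Each cell contributes population-share × respondent value:
  mail, Bronze: (580/2,000) × 51 = 14.79
  mail, Silver: (760/2,000) × 24.9 = 9.462
  mobile, Bronze: (440/2,000) × 10.3 = 2.266
  mobile, Silver: (220/2,000) × 49.5 = 5.445
Post-stratified estimate = 31.963 → 32.0%.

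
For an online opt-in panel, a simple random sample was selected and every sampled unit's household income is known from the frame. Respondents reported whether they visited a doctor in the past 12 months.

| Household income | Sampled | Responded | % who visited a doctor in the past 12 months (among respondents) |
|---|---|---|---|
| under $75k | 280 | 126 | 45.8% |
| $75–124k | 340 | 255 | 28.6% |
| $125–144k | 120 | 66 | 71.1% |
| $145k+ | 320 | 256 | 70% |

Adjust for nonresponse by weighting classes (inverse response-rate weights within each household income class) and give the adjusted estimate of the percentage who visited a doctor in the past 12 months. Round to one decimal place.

50.5%

Response rates by class: under $75k 126/280 = 45%, $75–124k 255/340 = 75%, $125–144k 66/120 = 55%, $145k+ 256/320 = 80%.
Weighting each respondent by the inverse class response rate inflates each class back to its sampled size, so the class weight is n_sampled:
  under $75k: 280 × 45.8 = 12,824
  $75–124k: 340 × 28.6 = 9724
  $125–144k: 120 × 71.1 = 8532
  $145k+: 320 × 70 = 22,400
Adjusted estimate = 53,480 / 1,060 = 50.4528 → 50.5%.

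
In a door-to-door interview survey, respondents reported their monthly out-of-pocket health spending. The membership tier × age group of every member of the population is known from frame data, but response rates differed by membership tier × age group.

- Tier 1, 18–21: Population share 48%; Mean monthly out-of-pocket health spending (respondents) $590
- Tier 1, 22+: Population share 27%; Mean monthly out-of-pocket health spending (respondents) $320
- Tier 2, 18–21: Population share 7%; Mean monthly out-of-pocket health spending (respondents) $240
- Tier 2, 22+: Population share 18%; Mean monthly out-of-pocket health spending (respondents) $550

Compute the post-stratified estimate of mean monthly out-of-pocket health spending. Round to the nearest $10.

$490

Reweight to the known membership tier × age group distribution:
  Tier 1, 18–21: 0.48 × 590 = 283.2
  Tier 1, 22+: 0.27 × 320 = 86.4
  Tier 2, 18–21: 0.07 × 240 = 16.8
  Tier 2, 22+: 0.18 × 550 = 99
Post-stratified estimate = 485.4 → $490.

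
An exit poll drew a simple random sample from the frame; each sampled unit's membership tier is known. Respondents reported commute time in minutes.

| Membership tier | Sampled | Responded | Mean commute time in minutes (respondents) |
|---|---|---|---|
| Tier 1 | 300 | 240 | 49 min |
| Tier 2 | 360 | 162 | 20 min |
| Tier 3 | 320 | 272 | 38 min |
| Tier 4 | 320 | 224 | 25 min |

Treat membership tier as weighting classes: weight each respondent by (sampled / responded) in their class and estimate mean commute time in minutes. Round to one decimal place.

32.4

Response rates by class: Tier 1 240/300 = 80%, Tier 2 162/360 = 45%, Tier 3 272/320 = 85%, Tier 4 224/320 = 70%.
With weight = n_sampled/n_responded per class, the weighted class total is n_sampled:
  Tier 1: 300 × 49 = 14,700
  Tier 2: 360 × 20 = 7200
  Tier 3: 320 × 38 = 12,160
  Tier 4: 320 × 25 = 8000
Adjusted estimate = 42,060 / 1,300 = 32.3538 → 32.4.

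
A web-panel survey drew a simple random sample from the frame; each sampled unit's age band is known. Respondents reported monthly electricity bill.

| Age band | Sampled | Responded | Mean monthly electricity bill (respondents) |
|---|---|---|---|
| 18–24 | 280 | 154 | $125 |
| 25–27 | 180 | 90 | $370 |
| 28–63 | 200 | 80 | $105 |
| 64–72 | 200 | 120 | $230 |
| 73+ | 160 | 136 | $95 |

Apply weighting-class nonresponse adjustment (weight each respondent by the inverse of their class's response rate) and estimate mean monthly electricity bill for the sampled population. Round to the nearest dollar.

$180

Response rates by class: 18–24 154/280 = 55%, 25–27 90/180 = 50%, 28–63 80/200 = 40%, 64–72 120/200 = 60%, 73+ 136/160 = 85%.
With weight = n_sampled/n_responded per class, the weighted class total is n_sampled:
  18–24: 280 × 125 = 35,000
  25–27: 180 × 370 = 66,600
  28–63: 200 × 105 = 21,000
  64–72: 200 × 230 = 46,000
  73+: 160 × 95 = 15,200
Adjusted estimate = 183,800 / 1,020 = 180.196 → $180.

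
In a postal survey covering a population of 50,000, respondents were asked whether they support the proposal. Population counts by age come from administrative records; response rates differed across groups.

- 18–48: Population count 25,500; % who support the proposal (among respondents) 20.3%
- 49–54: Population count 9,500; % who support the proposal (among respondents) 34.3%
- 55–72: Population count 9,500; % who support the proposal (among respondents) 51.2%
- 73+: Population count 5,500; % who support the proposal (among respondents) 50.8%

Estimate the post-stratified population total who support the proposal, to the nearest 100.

16,100

Estimated count per cell = population count × respondent percentage:
  18–48: 25,500 × 20.3% = 5176.5
  49–54: 9,500 × 34.3% = 3258.5
  55–72: 9,500 × 51.2% = 4864
  73+: 5,500 × 50.8% = 2794
Estimated total = 16,093 → 16,100.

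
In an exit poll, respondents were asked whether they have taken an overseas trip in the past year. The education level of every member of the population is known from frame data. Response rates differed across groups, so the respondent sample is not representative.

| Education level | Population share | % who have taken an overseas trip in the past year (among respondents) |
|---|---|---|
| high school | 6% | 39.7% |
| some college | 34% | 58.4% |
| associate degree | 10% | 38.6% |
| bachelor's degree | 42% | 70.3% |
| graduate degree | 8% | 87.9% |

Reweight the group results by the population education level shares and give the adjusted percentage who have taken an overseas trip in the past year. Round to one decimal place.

62.7%

Each cell contributes population-share × respondent value:
  high school: 0.06 × 39.7 = 2.382
  some college: 0.34 × 58.4 = 19.856
  associate degree: 0.1 × 38.6 = 3.86
  bachelor's degree: 0.42 × 70.3 = 29.526
  graduate degree: 0.08 × 87.9 = 7.032
Post-stratified estimate = 62.656 → 62.7%.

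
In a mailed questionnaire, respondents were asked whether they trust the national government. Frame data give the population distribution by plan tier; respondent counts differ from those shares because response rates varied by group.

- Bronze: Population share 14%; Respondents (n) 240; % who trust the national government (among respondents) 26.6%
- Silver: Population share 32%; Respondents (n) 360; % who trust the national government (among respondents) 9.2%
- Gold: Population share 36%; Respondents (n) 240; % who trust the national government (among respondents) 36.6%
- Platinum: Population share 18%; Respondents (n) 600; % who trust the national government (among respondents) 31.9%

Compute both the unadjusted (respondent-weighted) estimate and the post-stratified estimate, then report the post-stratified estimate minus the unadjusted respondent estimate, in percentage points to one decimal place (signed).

Naive respondent-only estimate (weights = respondent counts):
  (240/1440)×26.6 + (360/1440)×9.2 + (240/1440)×36.6 + (600/1440)×31.9 = 26.125%
Post-stratifying to population shares instead:
  0.14×26.6 + 0.32×9.2 + 0.36×36.6 + 0.18×31.9 = 25.586%
Difference = 25.586 − 26.125 = -0.539 pp.

-0.5 percentage points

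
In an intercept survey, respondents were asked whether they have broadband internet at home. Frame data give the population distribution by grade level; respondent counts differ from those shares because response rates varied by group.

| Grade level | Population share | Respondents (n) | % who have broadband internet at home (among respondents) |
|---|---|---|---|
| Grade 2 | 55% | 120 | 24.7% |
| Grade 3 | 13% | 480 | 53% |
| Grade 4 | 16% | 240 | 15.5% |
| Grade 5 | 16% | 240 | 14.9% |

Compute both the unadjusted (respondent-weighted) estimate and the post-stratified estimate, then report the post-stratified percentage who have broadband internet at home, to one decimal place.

Without adjustment, the pooled respondent share is:
  (120/1080)×24.7 + (480/1080)×53 + (240/1080)×15.5 + (240/1080)×14.9 = 33.0556%
Post-stratifying to population shares instead:
  0.55×24.7 + 0.13×53 + 0.16×15.5 + 0.16×14.9 = 25.339%

25.3%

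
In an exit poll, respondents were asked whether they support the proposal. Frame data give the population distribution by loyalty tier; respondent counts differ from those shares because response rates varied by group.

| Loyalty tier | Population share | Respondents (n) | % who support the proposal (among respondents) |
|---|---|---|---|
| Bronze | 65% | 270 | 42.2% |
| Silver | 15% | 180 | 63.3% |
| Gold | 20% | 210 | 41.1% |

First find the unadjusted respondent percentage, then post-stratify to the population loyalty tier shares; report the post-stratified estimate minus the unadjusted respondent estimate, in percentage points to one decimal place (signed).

-2.5 percentage points

Unadjusted (pooled respondent) estimate weights by respondent counts:
  (270/660)×42.2 + (180/660)×63.3 + (210/660)×41.1 = 47.6045%
Reweighting by population loyalty tier shares:
  0.65×42.2 + 0.15×63.3 + 0.2×41.1 = 45.145%
Difference = 45.145 − 47.6045 = -2.4595 pp.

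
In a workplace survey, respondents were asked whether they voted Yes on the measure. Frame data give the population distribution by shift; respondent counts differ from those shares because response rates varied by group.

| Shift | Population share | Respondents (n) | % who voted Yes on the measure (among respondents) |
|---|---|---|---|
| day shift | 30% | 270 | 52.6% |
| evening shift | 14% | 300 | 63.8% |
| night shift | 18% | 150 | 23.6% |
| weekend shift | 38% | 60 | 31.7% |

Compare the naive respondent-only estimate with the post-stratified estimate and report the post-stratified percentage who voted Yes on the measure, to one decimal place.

Without adjustment, the pooled respondent share is:
  (270/780)×52.6 + (300/780)×63.8 + (150/780)×23.6 + (60/780)×31.7 = 49.7231%
Post-stratifying to population shares instead:
  0.3×52.6 + 0.14×63.8 + 0.18×23.6 + 0.38×31.7 = 41.006%

41.0%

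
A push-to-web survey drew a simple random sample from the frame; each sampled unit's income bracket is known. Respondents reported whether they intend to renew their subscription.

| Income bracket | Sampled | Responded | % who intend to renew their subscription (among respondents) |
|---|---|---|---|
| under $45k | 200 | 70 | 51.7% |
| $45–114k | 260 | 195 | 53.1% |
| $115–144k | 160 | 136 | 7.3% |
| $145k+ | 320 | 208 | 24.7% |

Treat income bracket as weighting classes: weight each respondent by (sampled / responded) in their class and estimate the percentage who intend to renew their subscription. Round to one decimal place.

35.3%

Response rates by class: under $45k 70/200 = 35%, $45–114k 195/260 = 75%, $115–144k 136/160 = 85%, $145k+ 208/320 = 65%.
Weighting each respondent by the inverse class response rate inflates each class back to its sampled size, so the class weight is n_sampled:
  under $45k: 200 × 51.7 = 10,340
  $45–114k: 260 × 53.1 = 13,806
  $115–144k: 160 × 7.3 = 1168
  $145k+: 320 × 24.7 = 7904
Adjusted estimate = 33,218 / 940 = 35.3383 → 35.3%.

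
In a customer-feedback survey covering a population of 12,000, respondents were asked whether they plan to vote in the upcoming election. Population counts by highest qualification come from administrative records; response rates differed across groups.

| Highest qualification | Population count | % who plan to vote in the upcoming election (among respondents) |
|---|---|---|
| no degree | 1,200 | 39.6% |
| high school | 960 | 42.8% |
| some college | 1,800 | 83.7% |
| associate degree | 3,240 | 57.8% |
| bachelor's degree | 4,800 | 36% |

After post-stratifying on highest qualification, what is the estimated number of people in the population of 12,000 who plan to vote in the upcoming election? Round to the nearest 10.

Each cell contributes its population count × the respondent rate:
  no degree: 1,200 × 39.6% = 475.2
  high school: 960 × 42.8% = 410.88
  some college: 1,800 × 83.7% = 1506.6
  associate degree: 3,240 × 57.8% = 1872.72
  bachelor's degree: 4,800 × 36% = 1728
Estimated total = 5993.4 → 5,990.

5,990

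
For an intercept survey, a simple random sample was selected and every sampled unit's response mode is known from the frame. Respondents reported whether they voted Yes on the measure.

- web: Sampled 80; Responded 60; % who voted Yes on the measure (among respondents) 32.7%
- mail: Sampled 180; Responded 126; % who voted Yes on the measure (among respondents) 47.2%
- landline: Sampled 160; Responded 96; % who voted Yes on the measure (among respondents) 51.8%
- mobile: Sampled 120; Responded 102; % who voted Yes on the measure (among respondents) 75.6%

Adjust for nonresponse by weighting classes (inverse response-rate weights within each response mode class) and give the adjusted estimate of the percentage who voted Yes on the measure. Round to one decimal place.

52.7%

Class response rates: web 60/80 = 75%, mail 126/180 = 70%, landline 96/160 = 60%, mobile 102/120 = 85%.
Weighting each respondent by the inverse class response rate inflates each class back to its sampled size, so the class weight is n_sampled:
  web: 80 × 32.7 = 2616
  mail: 180 × 47.2 = 8496
  landline: 160 × 51.8 = 8288
  mobile: 120 × 75.6 = 9072
Adjusted estimate = 28,472 / 540 = 52.7259 → 52.7%.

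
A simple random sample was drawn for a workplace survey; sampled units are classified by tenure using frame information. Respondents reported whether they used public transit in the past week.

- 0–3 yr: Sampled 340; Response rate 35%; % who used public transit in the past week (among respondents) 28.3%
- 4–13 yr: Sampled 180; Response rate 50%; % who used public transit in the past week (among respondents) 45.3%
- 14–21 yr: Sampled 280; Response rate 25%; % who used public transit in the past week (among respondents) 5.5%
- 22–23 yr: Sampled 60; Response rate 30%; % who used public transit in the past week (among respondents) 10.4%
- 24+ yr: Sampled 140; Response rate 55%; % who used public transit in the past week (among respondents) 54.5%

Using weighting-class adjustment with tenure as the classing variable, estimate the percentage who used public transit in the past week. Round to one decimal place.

27.6%

Weighting each respondent by the inverse class response rate inflates each class back to its sampled size, so the class weight is n_sampled:
  0–3 yr: 340 × 28.3 = 9622
  4–13 yr: 180 × 45.3 = 8154
  14–21 yr: 280 × 5.5 = 1540
  22–23 yr: 60 × 10.4 = 624
  24+ yr: 140 × 54.5 = 7630
Adjusted estimate = 27,570 / 1,000 = 27.57 → 27.6%.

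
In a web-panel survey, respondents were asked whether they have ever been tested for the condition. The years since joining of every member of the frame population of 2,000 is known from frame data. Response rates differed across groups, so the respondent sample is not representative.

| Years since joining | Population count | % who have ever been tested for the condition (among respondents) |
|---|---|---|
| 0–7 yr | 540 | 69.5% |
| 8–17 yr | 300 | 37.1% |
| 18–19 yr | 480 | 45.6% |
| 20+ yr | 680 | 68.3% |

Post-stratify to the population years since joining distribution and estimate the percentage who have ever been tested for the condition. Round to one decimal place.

58.5%

Weight each group's respondent value by its population share:
  0–7 yr: (540/2,000) × 69.5 = 18.765
  8–17 yr: (300/2,000) × 37.1 = 5.565
  18–19 yr: (480/2,000) × 45.6 = 10.944
  20+ yr: (680/2,000) × 68.3 = 23.222
Post-stratified estimate = 58.496 → 58.5%.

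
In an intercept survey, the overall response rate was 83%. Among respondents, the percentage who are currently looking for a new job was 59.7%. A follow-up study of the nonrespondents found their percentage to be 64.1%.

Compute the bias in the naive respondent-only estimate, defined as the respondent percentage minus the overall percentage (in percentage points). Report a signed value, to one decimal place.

Nonresponse fraction = 1 − 0.83 = 0.17.
Bias = (nonresponse fraction) × (respondent percentage − nonrespondent percentage)
     = 0.17 × (59.7 − 64.1) = 0.17 × -4.4 = -0.748.

-0.7 percentage points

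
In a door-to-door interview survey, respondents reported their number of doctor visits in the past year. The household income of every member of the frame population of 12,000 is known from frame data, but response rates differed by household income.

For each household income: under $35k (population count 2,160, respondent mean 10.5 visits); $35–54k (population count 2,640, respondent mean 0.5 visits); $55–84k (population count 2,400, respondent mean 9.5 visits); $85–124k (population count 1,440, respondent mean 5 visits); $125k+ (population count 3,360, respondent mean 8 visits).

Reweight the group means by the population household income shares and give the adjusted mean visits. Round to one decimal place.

6.7

Each cell contributes population-share × respondent value:
  under $35k: (2,160/12,000) × 10.5 = 1.89
  $35–54k: (2,640/12,000) × 0.5 = 0.11
  $55–84k: (2,400/12,000) × 9.5 = 1.9
  $85–124k: (1,440/12,000) × 5 = 0.6
  $125k+: (3,360/12,000) × 8 = 2.24
Post-stratified estimate = 6.74 → 6.7.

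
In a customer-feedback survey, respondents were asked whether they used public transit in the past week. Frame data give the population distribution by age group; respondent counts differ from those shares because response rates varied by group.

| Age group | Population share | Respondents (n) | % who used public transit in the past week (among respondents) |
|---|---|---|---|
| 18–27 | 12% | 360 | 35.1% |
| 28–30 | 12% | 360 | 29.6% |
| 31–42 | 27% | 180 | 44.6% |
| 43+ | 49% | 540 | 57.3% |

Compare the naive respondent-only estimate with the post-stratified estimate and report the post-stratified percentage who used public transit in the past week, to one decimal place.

47.9%

Naive respondent-only estimate (weights = respondent counts):
  (360/1440)×35.1 + (360/1440)×29.6 + (180/1440)×44.6 + (540/1440)×57.3 = 43.2375%
Reweighting by population age group shares:
  0.12×35.1 + 0.12×29.6 + 0.27×44.6 + 0.49×57.3 = 47.883%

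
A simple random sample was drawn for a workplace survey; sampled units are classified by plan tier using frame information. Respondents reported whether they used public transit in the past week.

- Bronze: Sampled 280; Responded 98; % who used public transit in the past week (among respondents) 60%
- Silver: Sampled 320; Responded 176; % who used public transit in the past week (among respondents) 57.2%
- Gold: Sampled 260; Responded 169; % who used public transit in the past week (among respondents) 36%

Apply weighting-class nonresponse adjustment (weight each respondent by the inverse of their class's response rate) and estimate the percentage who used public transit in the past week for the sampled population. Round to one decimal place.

51.7%

Response rates by class: Bronze 98/280 = 35%, Silver 176/320 = 55%, Gold 169/260 = 65%.
Each respondent's weight = sampled/responded in their class; summing within a class gives n_sampled, so:
  Bronze: 280 × 60 = 16,800
  Silver: 320 × 57.2 = 18,304
  Gold: 260 × 36 = 9360
Adjusted estimate = 44,464 / 860 = 51.7023 → 51.7%.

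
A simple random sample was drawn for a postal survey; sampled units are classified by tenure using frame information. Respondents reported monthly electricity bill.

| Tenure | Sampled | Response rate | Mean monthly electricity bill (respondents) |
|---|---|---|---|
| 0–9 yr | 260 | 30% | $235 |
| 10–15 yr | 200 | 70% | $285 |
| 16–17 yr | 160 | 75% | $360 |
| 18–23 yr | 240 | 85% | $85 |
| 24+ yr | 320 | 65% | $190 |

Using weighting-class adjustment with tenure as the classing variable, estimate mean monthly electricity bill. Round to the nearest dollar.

With weight = n_sampled/n_responded per class, the weighted class total is n_sampled:
  0–9 yr: 260 × 235 = 61,100
  10–15 yr: 200 × 285 = 57,000
  16–17 yr: 160 × 360 = 57,600
  18–23 yr: 240 × 85 = 20,400
  24+ yr: 320 × 190 = 60,800
Adjusted estimate = 256,900 / 1,180 = 217.712 → $218.

$218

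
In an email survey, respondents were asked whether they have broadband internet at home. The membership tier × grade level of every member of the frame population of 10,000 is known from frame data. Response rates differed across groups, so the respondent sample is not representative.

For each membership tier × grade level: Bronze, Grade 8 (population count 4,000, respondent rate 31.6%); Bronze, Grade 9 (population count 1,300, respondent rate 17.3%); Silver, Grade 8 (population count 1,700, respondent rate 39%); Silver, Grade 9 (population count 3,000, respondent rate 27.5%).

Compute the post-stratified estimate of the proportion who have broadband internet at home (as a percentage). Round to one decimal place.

Weight each group's respondent value by its population share:
  Bronze, Grade 8: (4,000/10,000) × 31.6 = 12.64
  Bronze, Grade 9: (1,300/10,000) × 17.3 = 2.249
  Silver, Grade 8: (1,700/10,000) × 39 = 6.63
  Silver, Grade 9: (3,000/10,000) × 27.5 = 8.25
Post-stratified estimate = 29.769 → 29.8%.

29.8%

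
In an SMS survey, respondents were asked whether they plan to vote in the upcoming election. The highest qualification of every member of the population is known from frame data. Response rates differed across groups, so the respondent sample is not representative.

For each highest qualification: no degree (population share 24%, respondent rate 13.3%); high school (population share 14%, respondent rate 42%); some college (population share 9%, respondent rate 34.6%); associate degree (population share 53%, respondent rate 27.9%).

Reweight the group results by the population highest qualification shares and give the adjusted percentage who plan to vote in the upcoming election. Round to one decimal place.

Post-stratification weights by population share, not respondent share:
  no degree: 0.24 × 13.3 = 3.192
  high school: 0.14 × 42 = 5.88
  some college: 0.09 × 34.6 = 3.114
  associate degree: 0.53 × 27.9 = 14.787
Post-stratified estimate = 26.973 → 27.0%.

27.0%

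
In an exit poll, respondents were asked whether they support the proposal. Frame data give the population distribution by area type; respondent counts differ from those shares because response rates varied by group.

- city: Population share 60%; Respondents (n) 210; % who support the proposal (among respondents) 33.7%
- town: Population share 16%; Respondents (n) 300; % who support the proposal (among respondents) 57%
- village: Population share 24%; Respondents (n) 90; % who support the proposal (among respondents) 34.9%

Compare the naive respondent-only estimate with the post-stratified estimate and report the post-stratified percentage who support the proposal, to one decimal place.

Without adjustment, the pooled respondent share is:
  (210/600)×33.7 + (300/600)×57 + (90/600)×34.9 = 45.53%
Post-stratifying to population shares instead:
  0.6×33.7 + 0.16×57 + 0.24×34.9 = 37.716%

37.7%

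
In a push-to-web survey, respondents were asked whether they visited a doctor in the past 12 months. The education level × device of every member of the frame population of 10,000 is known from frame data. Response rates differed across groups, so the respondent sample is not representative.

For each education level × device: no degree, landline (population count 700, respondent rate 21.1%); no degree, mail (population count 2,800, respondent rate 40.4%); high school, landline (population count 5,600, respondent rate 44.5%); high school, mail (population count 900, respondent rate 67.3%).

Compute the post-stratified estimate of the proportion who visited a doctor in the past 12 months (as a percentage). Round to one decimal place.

Weight each group's respondent value by its population share:
  no degree, landline: (700/10,000) × 21.1 = 1.477
  no degree, mail: (2,800/10,000) × 40.4 = 11.312
  high school, landline: (5,600/10,000) × 44.5 = 24.92
  high school, mail: (900/10,000) × 67.3 = 6.057
Post-stratified estimate = 43.766 → 43.8%.

43.8%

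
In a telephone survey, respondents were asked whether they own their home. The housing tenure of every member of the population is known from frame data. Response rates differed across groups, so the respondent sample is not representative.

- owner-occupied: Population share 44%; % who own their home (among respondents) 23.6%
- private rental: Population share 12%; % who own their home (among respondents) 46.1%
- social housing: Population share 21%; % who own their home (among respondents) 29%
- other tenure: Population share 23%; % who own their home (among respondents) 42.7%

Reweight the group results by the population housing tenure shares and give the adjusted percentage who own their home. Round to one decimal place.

31.8%

Reweight to the known housing tenure distribution:
  owner-occupied: 0.44 × 23.6 = 10.384
  private rental: 0.12 × 46.1 = 5.532
  social housing: 0.21 × 29 = 6.09
  other tenure: 0.23 × 42.7 = 9.821
Post-stratified estimate = 31.827 → 31.8%.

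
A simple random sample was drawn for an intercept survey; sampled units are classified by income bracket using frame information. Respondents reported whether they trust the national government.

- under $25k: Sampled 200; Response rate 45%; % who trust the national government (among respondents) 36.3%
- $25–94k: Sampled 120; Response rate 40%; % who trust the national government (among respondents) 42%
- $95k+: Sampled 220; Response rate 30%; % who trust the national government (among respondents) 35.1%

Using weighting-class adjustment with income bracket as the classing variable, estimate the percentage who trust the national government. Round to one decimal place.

37.1%

Each respondent's weight = sampled/responded in their class; summing within a class gives n_sampled, so:
  under $25k: 200 × 36.3 = 7260
  $25–94k: 120 × 42 = 5040
  $95k+: 220 × 35.1 = 7722
Adjusted estimate = 20,022 / 540 = 37.0778 → 37.1%.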